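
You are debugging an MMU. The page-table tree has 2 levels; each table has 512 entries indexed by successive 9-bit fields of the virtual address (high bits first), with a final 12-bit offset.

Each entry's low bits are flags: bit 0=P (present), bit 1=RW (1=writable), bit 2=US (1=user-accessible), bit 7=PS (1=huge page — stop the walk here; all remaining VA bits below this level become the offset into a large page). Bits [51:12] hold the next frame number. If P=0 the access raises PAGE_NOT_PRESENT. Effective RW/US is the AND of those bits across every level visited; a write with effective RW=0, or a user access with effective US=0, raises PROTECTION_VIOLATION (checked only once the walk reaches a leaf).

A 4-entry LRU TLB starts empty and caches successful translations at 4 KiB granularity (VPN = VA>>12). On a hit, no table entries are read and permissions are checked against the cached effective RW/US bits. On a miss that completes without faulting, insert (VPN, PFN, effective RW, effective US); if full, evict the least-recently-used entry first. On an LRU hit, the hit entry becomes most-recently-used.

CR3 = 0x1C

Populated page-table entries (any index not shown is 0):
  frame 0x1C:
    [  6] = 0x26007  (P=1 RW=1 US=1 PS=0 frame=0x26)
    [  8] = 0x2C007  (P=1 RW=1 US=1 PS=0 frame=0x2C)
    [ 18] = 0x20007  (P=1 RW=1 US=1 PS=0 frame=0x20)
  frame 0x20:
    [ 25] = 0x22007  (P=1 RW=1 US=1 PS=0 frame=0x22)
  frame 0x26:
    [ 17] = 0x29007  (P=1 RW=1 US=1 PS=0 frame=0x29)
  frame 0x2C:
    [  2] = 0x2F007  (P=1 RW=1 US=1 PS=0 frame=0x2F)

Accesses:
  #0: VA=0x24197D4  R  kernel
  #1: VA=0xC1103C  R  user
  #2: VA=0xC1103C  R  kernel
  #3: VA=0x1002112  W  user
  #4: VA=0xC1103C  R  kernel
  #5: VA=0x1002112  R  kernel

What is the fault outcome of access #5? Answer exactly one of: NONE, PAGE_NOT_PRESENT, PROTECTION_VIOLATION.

Walk each access:
#0 VA=0x24197D4 (r,kernel):
  lvl0: tbl 0x1C, slot 18 ⇒ 0x20007 (P1/RW1/US1/PS0)
  lvl1: tbl 0x20, slot 25 ⇒ 0x22007 (P1/RW1/US1/PS0)
  ✓ 0x227D4  — 2 lookups
#1 VA=0xC1103C (r,user):
  lvl0: tbl 0x1C, slot 6 ⇒ 0x26007 (P1/RW1/US1/PS0)
  lvl1: tbl 0x26, slot 17 ⇒ 0x29007 (P1/RW1/US1/PS0)
  ✓ 0x2903C  — 2 lookups
#2 VA=0xC1103C (r,kernel):
  TLB hit vpn=0xC11 → PA=0x2903C
#3 VA=0x1002112 (w,user):
  lvl0: tbl 0x1C, slot 8 ⇒ 0x2C007 (P1/RW1/US1/PS0)
  lvl1: tbl 0x2C, slot 2 ⇒ 0x2F007 (P1/RW1/US1/PS0)
  ✓ 0x2F112  — 2 lookups
#4 VA=0xC1103C (r,kernel):
  TLB hit vpn=0xC11 → PA=0x2903C
#5 VA=0x1002112 (r,kernel):
  TLB hit vpn=0x1002 → PA=0x2F112

Access #5 fault: NONE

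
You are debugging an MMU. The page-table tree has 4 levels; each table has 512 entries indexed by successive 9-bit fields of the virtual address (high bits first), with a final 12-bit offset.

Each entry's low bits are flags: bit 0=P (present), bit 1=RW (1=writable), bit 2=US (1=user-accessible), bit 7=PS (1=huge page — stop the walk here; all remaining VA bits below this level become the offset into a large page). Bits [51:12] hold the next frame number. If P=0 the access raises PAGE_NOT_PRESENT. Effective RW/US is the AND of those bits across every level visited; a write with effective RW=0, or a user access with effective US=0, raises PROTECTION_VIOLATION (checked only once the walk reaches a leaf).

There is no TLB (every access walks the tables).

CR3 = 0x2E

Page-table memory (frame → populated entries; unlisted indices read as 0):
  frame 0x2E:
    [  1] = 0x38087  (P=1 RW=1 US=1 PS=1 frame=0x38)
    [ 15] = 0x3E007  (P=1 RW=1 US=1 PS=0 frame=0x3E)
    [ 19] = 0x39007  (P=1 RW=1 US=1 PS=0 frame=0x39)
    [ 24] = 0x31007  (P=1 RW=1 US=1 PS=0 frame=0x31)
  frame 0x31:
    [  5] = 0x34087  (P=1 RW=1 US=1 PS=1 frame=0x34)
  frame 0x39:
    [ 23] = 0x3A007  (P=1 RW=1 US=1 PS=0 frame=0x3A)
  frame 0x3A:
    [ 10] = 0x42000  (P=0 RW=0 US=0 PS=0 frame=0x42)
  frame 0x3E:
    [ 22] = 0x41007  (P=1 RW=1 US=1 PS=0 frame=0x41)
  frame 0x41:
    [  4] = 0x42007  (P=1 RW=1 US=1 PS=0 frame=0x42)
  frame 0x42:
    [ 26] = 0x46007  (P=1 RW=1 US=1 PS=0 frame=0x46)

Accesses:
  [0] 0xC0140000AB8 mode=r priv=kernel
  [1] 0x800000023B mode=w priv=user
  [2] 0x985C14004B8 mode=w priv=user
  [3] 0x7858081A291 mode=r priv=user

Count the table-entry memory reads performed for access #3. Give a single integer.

Trace:
#0 VA=0xC0140000AB8 (r,kernel):
  L0 @0x2E[24] → 0x31007  P=1,RW=1,US=1,PS=0
  L1 @0x31[5] → 0x34087  P=1,RW=1,US=1,PS=1
  → PA=0x34AB8 (huge @L1)  (2 entries read)
#1 VA=0x800000023B (w,user):
  L0 @0x2E[1] → 0x38087  P=1,RW=1,US=1,PS=1
  → PA=0x3823B (huge @L0)  (1 entries read)
#2 VA=0x985C14004B8 (w,user):
  L0 @0x2E[19] → 0x39007  P=1,RW=1,US=1,PS=0
  L1 @0x39[23] → 0x3A007  P=1,RW=1,US=1,PS=0
  L2 @0x3A[10] → 0x42000  P=0,RW=0,US=0,PS=0
  → PAGE_NOT_PRESENT  (3 entries read)
#3 VA=0x7858081A291 (r,user):
  L0 @0x2E[15] → 0x3E007  P=1,RW=1,US=1,PS=0
  L1 @0x3E[22] → 0x41007  P=1,RW=1,US=1,PS=0
  L2 @0x41[4] → 0x42007  P=1,RW=1,US=1,PS=0
  L3 @0x42[26] → 0x46007  P=1,RW=1,US=1,PS=0
  → PA=0x46291  (4 entries read)

Entries read for #3: 4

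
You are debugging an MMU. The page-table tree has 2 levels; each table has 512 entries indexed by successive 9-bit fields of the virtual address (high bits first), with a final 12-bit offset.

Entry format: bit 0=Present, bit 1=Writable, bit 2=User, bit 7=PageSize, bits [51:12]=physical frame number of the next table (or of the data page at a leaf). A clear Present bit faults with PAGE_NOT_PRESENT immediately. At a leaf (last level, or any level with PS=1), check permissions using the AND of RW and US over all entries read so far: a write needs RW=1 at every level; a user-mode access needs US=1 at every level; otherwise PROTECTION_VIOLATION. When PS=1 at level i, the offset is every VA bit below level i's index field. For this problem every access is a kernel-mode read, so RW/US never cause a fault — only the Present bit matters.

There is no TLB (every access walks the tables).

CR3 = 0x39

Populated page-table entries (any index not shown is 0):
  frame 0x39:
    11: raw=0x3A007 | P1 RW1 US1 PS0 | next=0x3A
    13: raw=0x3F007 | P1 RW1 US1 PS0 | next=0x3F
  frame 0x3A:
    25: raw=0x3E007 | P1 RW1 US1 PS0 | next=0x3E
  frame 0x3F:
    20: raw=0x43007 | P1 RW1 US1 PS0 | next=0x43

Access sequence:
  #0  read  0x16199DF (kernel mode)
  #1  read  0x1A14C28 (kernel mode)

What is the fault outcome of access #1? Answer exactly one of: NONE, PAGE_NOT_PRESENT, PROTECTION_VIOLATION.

Walk each access:
#0 VA=0x16199DF (r,kernel):
  lvl0: tbl 0x39, slot 11 ⇒ 0x3A007 (P1/RW1/US1/PS0)
  lvl1: tbl 0x3A, slot 25 ⇒ 0x3E007 (P1/RW1/US1/PS0)
  ⇒ phys 0x3E9DF  [2 reads]
#1 VA=0x1A14C28 (r,kernel):
  lvl0: tbl 0x39, slot 13 ⇒ 0x3F007 (P1/RW1/US1/PS0)
  lvl1: tbl 0x3F, slot 20 ⇒ 0x43007 (P1/RW1/US1/PS0)
  ⇒ phys 0x43C28  [2 reads]

Access #1 fault: NONE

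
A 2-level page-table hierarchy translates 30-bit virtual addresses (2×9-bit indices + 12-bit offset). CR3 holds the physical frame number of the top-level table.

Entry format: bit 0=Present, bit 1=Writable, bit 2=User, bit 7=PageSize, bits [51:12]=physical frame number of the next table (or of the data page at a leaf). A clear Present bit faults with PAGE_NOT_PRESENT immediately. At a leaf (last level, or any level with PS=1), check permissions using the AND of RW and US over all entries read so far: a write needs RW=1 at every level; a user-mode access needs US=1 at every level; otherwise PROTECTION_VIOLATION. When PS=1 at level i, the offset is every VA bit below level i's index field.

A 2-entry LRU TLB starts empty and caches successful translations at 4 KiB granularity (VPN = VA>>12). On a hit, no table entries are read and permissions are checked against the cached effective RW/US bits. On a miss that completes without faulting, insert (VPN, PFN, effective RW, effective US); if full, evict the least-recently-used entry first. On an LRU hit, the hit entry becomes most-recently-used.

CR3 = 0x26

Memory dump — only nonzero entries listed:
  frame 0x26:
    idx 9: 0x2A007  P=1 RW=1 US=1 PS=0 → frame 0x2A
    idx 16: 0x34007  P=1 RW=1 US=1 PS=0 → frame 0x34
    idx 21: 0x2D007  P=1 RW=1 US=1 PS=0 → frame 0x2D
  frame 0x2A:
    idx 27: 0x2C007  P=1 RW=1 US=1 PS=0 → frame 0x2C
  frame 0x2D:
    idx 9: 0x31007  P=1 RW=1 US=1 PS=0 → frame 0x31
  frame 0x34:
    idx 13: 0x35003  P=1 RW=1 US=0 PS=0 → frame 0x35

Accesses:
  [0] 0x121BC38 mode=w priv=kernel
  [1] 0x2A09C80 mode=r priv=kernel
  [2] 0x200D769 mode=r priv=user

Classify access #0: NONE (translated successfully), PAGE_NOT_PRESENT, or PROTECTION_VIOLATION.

Per-access translation:
#0 VA=0x121BC38 (w,kernel):
  L0 @0x26[9] → 0x2A007  P=1,RW=1,US=1,PS=0
  L1 @0x2A[27] → 0x2C007  P=1,RW=1,US=1,PS=0
  ⇒ phys 0x2CC38  [2 reads]
#1 VA=0x2A09C80 (r,kernel):
  L0 @0x26[21] → 0x2D007  P=1,RW=1,US=1,PS=0
  L1 @0x2D[9] → 0x31007  P=1,RW=1,US=1,PS=0
  ⇒ phys 0x31C80  [2 reads]
#2 VA=0x200D769 (r,user):
  L0 @0x26[16] → 0x34007  P=1,RW=1,US=1,PS=0
  L1 @0x34[13] → 0x35003  P=1,RW=1,US=0,PS=0
  ✗ PROTECTION_VIOLATION  [2 reads]

Access #0 fault: NONE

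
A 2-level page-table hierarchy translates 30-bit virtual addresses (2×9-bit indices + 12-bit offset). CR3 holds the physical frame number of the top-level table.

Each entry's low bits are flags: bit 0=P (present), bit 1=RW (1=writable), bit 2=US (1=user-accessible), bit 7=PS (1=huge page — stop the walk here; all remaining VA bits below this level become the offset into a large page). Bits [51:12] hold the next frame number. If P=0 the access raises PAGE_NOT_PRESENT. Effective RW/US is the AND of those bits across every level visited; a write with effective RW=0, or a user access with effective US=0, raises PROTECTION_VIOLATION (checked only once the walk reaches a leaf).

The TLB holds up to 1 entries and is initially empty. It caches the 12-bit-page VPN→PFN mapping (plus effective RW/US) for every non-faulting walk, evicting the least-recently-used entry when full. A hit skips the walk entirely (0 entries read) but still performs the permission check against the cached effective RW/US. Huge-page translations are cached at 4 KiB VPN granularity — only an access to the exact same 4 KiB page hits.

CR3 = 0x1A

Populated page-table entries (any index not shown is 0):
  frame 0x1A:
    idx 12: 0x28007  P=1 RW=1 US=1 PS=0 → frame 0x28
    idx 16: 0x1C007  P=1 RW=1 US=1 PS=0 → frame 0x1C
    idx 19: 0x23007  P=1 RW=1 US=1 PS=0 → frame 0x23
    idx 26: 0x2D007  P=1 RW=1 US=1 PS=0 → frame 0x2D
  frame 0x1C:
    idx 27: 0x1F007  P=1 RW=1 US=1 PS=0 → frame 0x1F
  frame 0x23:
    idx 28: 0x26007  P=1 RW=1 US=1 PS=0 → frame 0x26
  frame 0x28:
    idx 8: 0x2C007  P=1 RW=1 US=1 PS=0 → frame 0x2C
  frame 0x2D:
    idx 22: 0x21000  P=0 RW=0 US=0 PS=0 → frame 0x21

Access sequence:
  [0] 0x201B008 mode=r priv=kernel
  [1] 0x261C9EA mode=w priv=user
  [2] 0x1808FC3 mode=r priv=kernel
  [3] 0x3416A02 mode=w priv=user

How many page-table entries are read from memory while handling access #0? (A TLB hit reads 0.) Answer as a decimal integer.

Per-access translation:
#0 VA=0x201B008 (r,kernel):
  L0 @0x1A[16] → 0x1C007  P=1,RW=1,US=1,PS=0
  L1 @0x1C[27] → 0x1F007  P=1,RW=1,US=1,PS=0
  → PA=0x1F008  (2 entries read)
#1 VA=0x261C9EA (w,user):
  L0 @0x1A[19] → 0x23007  P=1,RW=1,US=1,PS=0
  L1 @0x23[28] → 0x26007  P=1,RW=1,US=1,PS=0
  → PA=0x269EA  (2 entries read)
#2 VA=0x1808FC3 (r,kernel):
  L0 @0x1A[12] → 0x28007  P=1,RW=1,US=1,PS=0
  L1 @0x28[8] → 0x2C007  P=1,RW=1,US=1,PS=0
  → PA=0x2CFC3  (2 entries read)
#3 VA=0x3416A02 (w,user):
  L0 @0x1A[26] → 0x2D007  P=1,RW=1,US=1,PS=0
  L1 @0x2D[22] → 0x21000  P=0,RW=0,US=0,PS=0
  ✗ PAGE_NOT_PRESENT  [2 reads]

Entries read for #0: 2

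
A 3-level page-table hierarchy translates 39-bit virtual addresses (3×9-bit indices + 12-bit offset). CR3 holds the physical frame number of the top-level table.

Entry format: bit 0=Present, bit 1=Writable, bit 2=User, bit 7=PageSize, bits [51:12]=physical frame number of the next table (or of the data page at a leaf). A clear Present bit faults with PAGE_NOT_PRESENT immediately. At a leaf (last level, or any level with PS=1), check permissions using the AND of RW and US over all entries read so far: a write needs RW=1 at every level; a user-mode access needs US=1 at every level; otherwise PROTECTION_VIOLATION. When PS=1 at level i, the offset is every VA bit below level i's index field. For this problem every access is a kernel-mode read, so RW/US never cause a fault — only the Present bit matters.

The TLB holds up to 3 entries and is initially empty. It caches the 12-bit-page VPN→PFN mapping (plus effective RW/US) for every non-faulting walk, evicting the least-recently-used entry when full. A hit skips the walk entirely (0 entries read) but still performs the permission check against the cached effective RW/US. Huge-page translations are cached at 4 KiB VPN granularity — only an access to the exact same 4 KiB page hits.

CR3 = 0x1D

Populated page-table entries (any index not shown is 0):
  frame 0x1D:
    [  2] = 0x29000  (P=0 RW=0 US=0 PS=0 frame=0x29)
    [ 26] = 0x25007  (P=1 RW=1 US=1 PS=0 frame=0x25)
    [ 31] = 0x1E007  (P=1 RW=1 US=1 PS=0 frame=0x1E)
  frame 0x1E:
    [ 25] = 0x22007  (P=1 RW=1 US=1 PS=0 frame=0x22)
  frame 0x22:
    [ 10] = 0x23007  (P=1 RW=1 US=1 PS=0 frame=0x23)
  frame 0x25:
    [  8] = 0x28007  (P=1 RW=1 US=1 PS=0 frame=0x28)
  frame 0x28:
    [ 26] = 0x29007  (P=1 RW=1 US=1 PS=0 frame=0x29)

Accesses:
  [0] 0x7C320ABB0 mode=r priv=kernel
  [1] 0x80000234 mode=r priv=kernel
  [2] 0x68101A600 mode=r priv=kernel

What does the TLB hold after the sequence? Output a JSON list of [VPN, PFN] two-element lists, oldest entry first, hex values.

Walk each access:
#0 VA=0x7C320ABB0 (r,kernel):
  lvl0: tbl 0x1D, slot 31 ⇒ 0x1E007 (P1/RW1/US1/PS0)
  lvl1: tbl 0x1E, slot 25 ⇒ 0x22007 (P1/RW1/US1/PS0)
  lvl2: tbl 0x22, slot 10 ⇒ 0x23007 (P1/RW1/US1/PS0)
  ⇒ phys 0x23BB0  [3 reads]
#1 VA=0x80000234 (r,kernel):
  lvl0: tbl 0x1D, slot 2 ⇒ 0x29000 (P0/RW0/US0/PS0)
  ⇒ fault: PAGE_NOT_PRESENT  — 1 lookups
#2 VA=0x68101A600 (r,kernel):
  lvl0: tbl 0x1D, slot 26 ⇒ 0x25007 (P1/RW1/US1/PS0)
  lvl1: tbl 0x25, slot 8 ⇒ 0x28007 (P1/RW1/US1/PS0)
  lvl2: tbl 0x28, slot 26 ⇒ 0x29007 (P1/RW1/US1/PS0)
  ⇒ phys 0x29600  [3 reads]

TLB: [["0x7C320A", "0x23"], ["0x68101A", "0x29"]]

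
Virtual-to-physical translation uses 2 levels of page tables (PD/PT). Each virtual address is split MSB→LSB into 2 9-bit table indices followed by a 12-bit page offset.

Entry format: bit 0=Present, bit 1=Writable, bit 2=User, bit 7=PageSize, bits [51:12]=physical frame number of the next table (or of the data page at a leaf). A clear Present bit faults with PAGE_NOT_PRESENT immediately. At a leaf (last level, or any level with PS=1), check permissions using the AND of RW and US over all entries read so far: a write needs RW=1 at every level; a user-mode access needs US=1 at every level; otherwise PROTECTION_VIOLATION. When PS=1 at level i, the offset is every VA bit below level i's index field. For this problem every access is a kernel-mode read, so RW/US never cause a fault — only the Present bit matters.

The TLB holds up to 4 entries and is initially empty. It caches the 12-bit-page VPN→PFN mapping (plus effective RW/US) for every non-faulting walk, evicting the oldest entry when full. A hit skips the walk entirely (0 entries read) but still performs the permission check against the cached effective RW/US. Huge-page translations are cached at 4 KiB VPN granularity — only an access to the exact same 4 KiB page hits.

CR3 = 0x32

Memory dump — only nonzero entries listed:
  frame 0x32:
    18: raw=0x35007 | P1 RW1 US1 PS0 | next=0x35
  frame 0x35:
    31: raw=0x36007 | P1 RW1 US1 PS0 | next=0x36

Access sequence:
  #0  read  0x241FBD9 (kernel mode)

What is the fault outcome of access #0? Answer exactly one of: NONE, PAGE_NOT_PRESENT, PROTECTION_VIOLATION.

Walk each access:
#0 VA=0x241FBD9 (r,kernel):
  L0 @0x32[18] → 0x35007  P=1,RW=1,US=1,PS=0
  L1 @0x35[31] → 0x36007  P=1,RW=1,US=1,PS=0
  ⇒ phys 0x36BD9  [2 reads]

Access #0 fault: NONE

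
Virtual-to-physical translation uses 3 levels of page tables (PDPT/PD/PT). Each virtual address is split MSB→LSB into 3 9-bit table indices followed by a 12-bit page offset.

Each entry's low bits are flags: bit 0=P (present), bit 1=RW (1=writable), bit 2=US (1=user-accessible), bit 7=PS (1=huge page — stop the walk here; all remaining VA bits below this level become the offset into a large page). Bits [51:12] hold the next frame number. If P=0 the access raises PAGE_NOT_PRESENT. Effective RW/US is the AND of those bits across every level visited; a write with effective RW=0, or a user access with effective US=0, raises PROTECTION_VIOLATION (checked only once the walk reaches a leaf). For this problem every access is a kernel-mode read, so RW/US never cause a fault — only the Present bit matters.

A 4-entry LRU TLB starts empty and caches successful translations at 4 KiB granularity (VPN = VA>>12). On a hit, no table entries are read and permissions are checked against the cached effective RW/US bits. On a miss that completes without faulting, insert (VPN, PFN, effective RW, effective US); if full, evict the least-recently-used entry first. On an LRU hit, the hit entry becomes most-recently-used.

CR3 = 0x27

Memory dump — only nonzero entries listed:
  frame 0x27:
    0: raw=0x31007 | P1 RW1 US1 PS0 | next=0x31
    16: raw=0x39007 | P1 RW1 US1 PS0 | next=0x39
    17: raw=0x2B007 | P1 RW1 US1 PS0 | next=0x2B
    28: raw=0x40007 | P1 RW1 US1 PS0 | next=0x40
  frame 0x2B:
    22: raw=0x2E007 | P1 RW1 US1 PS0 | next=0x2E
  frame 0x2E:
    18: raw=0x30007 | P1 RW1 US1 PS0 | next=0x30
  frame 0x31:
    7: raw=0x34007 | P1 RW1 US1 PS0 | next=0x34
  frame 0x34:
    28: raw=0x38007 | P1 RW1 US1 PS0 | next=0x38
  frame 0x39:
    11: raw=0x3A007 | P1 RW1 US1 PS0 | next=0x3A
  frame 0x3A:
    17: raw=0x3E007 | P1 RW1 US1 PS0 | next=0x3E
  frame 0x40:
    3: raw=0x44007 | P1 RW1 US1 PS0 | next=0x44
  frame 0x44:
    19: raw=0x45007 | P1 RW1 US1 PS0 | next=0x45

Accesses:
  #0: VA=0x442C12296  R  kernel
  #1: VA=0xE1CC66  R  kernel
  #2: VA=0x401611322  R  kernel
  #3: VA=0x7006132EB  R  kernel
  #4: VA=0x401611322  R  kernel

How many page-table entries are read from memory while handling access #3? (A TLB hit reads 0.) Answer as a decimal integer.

Walk each access:
#0 VA=0x442C12296 (r,kernel):
  [0] read 0x27 idx=17: raw=0x2B007 flags P=1 W=1 U=1 S=0
  [1] read 0x2B idx=22: raw=0x2E007 flags P=1 W=1 U=1 S=0
  [2] read 0x2E idx=18: raw=0x30007 flags P=1 W=1 U=1 S=0
  → PA=0x30296  (3 entries read)
#1 VA=0xE1CC66 (r,kernel):
  [0] read 0x27 idx=0: raw=0x31007 flags P=1 W=1 U=1 S=0
  [1] read 0x31 idx=7: raw=0x34007 flags P=1 W=1 U=1 S=0
  [2] read 0x34 idx=28: raw=0x38007 flags P=1 W=1 U=1 S=0
  → PA=0x38C66  (3 entries read)
#2 VA=0x401611322 (r,kernel):
  [0] read 0x27 idx=16: raw=0x39007 flags P=1 W=1 U=1 S=0
  [1] read 0x39 idx=11: raw=0x3A007 flags P=1 W=1 U=1 S=0
  [2] read 0x3A idx=17: raw=0x3E007 flags P=1 W=1 U=1 S=0
  → PA=0x3E322  (3 entries read)
#3 VA=0x7006132EB (r,kernel):
  [0] read 0x27 idx=28: raw=0x40007 flags P=1 W=1 U=1 S=0
  [1] read 0x40 idx=3: raw=0x44007 flags P=1 W=1 U=1 S=0
  [2] read 0x44 idx=19: raw=0x45007 flags P=1 W=1 U=1 S=0
  → PA=0x452EB  (3 entries read)
#4 VA=0x401611322 (r,kernel):
  TLB hit vpn=0x401611 → PA=0x3E322

Entries read for #3: 3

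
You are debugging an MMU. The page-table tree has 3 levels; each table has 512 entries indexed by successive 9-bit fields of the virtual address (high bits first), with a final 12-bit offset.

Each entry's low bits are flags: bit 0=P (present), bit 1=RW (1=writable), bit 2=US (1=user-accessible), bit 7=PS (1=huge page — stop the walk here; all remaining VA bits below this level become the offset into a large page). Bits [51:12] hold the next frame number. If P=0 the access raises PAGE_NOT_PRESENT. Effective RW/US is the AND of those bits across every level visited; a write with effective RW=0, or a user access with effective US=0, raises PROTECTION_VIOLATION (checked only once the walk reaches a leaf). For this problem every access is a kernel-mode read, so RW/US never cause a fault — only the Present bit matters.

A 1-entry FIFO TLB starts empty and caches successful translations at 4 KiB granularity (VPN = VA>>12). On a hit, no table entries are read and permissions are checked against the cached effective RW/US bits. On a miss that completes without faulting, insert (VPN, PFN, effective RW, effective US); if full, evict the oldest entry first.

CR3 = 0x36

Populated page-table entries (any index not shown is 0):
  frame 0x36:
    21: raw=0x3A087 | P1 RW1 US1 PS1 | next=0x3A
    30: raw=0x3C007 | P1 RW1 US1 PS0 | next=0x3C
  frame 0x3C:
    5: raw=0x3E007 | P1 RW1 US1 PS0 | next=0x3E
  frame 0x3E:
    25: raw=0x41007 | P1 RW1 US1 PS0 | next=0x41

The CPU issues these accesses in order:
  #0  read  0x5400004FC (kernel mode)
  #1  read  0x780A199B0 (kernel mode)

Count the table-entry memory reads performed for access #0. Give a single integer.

Per-access translation:
#0 VA=0x5400004FC (r,kernel):
  [0] read 0x36 idx=21: raw=0x3A087 flags P=1 W=1 U=1 S=1
  ✓ 0x3A4FC (huge @L0)  — 1 lookups
#1 VA=0x780A199B0 (r,kernel):
  [0] read 0x36 idx=30: raw=0x3C007 flags P=1 W=1 U=1 S=0
  [1] read 0x3C idx=5: raw=0x3E007 flags P=1 W=1 U=1 S=0
  [2] read 0x3E idx=25: raw=0x41007 flags P=1 W=1 U=1 S=0
  ✓ 0x419B0  — 3 lookups

Entries read for #0: 1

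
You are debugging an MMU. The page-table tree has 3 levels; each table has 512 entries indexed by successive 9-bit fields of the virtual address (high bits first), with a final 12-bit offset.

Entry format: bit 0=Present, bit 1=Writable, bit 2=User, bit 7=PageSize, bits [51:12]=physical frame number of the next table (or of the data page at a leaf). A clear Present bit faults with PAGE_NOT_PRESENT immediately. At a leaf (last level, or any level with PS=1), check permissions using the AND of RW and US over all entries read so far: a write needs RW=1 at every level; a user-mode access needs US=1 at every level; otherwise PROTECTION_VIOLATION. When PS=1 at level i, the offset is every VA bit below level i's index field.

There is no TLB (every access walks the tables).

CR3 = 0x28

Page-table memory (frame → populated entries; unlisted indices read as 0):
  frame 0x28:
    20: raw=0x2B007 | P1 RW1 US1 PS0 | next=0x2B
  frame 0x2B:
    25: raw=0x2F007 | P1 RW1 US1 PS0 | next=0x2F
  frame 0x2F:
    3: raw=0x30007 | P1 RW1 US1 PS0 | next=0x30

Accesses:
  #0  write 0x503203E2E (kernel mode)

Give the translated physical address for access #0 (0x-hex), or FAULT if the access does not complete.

Walk each access:
#0 VA=0x503203E2E (w,kernel):
  L0 @0x28[20] → 0x2B007  P=1,RW=1,US=1,PS=0
  L1 @0x2B[25] → 0x2F007  P=1,RW=1,US=1,PS=0
  L2 @0x2F[3] → 0x30007  P=1,RW=1,US=1,PS=0
  ✓ 0x30E2E  — 3 lookups

Access #0 PA: 0x30E2E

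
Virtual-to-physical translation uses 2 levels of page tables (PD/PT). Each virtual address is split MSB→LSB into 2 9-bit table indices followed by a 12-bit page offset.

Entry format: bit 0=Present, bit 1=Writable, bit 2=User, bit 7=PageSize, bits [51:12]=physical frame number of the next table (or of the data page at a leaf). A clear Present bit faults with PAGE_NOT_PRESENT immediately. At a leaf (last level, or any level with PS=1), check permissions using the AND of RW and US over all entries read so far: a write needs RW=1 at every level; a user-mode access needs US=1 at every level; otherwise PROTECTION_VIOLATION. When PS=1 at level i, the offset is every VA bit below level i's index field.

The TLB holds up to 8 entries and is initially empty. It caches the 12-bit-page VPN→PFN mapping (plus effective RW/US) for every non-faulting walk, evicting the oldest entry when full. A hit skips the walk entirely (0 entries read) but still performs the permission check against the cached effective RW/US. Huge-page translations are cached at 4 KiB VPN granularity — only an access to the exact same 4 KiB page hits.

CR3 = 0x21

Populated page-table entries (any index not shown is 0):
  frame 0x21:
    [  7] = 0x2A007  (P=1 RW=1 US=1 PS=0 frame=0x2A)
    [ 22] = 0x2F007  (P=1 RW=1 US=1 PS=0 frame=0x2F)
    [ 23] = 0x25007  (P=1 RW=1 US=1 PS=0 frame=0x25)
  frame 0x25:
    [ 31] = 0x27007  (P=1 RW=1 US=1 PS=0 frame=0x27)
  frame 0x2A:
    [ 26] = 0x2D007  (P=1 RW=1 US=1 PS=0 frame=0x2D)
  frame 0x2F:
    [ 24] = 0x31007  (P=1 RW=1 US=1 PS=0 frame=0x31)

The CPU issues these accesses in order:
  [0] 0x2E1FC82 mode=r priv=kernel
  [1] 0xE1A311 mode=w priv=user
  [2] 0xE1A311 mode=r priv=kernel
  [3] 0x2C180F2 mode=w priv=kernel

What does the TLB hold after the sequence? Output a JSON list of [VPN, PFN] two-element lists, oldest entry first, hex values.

Walk each access:
#0 VA=0x2E1FC82 (r,kernel):
  [0] read 0x21 idx=23: raw=0x25007 flags P=1 W=1 U=1 S=0
  [1] read 0x25 idx=31: raw=0x27007 flags P=1 W=1 U=1 S=0
  ⇒ phys 0x27C82  [2 reads]
#1 VA=0xE1A311 (w,user):
  [0] read 0x21 idx=7: raw=0x2A007 flags P=1 W=1 U=1 S=0
  [1] read 0x2A idx=26: raw=0x2D007 flags P=1 W=1 U=1 S=0
  ⇒ phys 0x2D311  [2 reads]
#2 VA=0xE1A311 (r,kernel):
  TLB hit vpn=0xE1A → PA=0x2D311
#3 VA=0x2C180F2 (w,kernel):
  [0] read 0x21 idx=22: raw=0x2F007 flags P=1 W=1 U=1 S=0
  [1] read 0x2F idx=24: raw=0x31007 flags P=1 W=1 U=1 S=0
  ⇒ phys 0x310F2  [2 reads]

TLB: [["0x2E1F", "0x27"], ["0xE1A", "0x2D"], ["0x2C18", "0x31"]]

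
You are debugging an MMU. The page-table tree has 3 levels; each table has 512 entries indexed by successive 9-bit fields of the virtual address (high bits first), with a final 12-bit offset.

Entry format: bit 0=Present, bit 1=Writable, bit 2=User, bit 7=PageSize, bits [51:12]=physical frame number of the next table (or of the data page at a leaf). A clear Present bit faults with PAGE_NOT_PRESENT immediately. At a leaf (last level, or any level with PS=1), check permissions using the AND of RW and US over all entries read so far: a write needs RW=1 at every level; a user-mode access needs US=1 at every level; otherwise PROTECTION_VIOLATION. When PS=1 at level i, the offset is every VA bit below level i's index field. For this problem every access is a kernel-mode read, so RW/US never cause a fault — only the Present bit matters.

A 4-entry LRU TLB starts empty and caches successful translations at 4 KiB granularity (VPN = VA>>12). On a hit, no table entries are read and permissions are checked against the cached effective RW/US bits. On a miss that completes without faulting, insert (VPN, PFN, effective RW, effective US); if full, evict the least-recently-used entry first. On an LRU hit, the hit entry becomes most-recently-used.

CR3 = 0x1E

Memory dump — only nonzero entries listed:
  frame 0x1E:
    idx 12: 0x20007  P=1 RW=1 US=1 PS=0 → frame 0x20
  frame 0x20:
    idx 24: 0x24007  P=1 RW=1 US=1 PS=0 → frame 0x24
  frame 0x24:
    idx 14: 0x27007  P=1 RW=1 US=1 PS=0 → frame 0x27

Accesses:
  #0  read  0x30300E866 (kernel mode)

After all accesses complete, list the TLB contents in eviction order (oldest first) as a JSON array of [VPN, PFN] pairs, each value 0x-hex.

Per-access translation:
#0 VA=0x30300E866 (r,kernel):
  [0] read 0x1E idx=12: raw=0x20007 flags P=1 W=1 U=1 S=0
  [1] read 0x20 idx=24: raw=0x24007 flags P=1 W=1 U=1 S=0
  [2] read 0x24 idx=14: raw=0x27007 flags P=1 W=1 U=1 S=0
  → PA=0x27866  (3 entries read)

TLB: [["0x30300E", "0x27"]]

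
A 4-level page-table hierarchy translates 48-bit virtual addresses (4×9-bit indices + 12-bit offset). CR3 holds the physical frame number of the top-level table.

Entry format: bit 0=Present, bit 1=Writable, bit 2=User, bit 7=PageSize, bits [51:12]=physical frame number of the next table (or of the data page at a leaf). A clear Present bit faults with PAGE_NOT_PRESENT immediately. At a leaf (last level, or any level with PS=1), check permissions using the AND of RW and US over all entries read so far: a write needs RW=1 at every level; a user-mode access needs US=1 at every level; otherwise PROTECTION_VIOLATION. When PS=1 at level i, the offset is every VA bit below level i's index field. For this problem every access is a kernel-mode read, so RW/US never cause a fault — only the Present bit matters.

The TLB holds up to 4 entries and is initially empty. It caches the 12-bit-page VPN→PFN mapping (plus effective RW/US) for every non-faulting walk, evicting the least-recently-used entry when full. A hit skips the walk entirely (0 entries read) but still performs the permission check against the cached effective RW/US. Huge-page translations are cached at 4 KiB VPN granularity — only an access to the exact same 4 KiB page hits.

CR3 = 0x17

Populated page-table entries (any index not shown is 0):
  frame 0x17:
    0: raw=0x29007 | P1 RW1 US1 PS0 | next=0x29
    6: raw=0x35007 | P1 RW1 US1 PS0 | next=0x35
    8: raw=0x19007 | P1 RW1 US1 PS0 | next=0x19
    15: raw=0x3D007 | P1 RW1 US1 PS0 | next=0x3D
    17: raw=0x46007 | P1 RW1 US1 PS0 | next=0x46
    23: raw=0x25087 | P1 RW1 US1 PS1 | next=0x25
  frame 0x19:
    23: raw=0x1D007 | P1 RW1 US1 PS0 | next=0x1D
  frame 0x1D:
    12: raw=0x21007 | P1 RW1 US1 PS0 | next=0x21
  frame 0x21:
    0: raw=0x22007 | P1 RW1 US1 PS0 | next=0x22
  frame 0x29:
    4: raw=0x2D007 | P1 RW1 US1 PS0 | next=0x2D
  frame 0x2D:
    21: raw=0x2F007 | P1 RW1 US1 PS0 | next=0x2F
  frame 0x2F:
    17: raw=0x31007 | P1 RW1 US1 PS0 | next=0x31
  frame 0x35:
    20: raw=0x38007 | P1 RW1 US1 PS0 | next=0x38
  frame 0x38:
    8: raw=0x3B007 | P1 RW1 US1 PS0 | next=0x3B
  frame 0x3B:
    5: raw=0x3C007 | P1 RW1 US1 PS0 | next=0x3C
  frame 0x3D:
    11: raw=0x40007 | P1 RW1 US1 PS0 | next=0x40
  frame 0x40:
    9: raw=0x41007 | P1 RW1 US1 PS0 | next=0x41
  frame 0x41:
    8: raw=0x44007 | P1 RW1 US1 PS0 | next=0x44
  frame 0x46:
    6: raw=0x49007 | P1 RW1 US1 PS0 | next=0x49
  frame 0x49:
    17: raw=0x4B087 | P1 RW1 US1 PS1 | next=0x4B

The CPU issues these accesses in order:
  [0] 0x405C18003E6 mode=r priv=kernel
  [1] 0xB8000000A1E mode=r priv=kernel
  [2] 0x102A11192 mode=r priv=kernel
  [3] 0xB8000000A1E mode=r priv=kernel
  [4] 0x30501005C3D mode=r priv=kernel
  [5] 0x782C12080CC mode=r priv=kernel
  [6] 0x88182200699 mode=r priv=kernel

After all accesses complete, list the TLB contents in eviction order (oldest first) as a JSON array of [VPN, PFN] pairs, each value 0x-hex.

Trace:
#0 VA=0x405C18003E6 (r,kernel):
  [0] read 0x17 idx=8: raw=0x19007 flags P=1 W=1 U=1 S=0
  [1] read 0x19 idx=23: raw=0x1D007 flags P=1 W=1 U=1 S=0
  [2] read 0x1D idx=12: raw=0x21007 flags P=1 W=1 U=1 S=0
  [3] read 0x21 idx=0: raw=0x22007 flags P=1 W=1 U=1 S=0
  ✓ 0x223E6  — 4 lookups
#1 VA=0xB8000000A1E (r,kernel):
  [0] read 0x17 idx=23: raw=0x25087 flags P=1 W=1 U=1 S=1
  ✓ 0x25A1E (huge @L0)  — 1 lookups
#2 VA=0x102A11192 (r,kernel):
  [0] read 0x17 idx=0: raw=0x29007 flags P=1 W=1 U=1 S=0
  [1] read 0x29 idx=4: raw=0x2D007 flags P=1 W=1 U=1 S=0
  [2] read 0x2D idx=21: raw=0x2F007 flags P=1 W=1 U=1 S=0
  [3] read 0x2F idx=17: raw=0x31007 flags P=1 W=1 U=1 S=0
  ✓ 0x31192  — 4 lookups
#3 VA=0xB8000000A1E (r,kernel):
  TLB hit vpn=0xB8000000 → PA=0x25A1E
#4 VA=0x30501005C3D (r,kernel):
  [0] read 0x17 idx=6: raw=0x35007 flags P=1 W=1 U=1 S=0
  [1] read 0x35 idx=20: raw=0x38007 flags P=1 W=1 U=1 S=0
  [2] read 0x38 idx=8: raw=0x3B007 flags P=1 W=1 U=1 S=0
  [3] read 0x3B idx=5: raw=0x3C007 flags P=1 W=1 U=1 S=0
  ✓ 0x3CC3D  — 4 lookups
#5 VA=0x782C12080CC (r,kernel):
  [0] read 0x17 idx=15: raw=0x3D007 flags P=1 W=1 U=1 S=0
  [1] read 0x3D idx=11: raw=0x40007 flags P=1 W=1 U=1 S=0
  [2] read 0x40 idx=9: raw=0x41007 flags P=1 W=1 U=1 S=0
  [3] read 0x41 idx=8: raw=0x44007 flags P=1 W=1 U=1 S=0
  ✓ 0x440CC  — 4 lookups
#6 VA=0x88182200699 (r,kernel):
  [0] read 0x17 idx=17: raw=0x46007 flags P=1 W=1 U=1 S=0
  [1] read 0x46 idx=6: raw=0x49007 flags P=1 W=1 U=1 S=0
  [2] read 0x49 idx=17: raw=0x4B087 flags P=1 W=1 U=1 S=1
  ✓ 0x4B699 (huge @L2)  — 3 lookups

TLB: [["0xB8000000", "0x25"], ["0x30501005", "0x3C"], ["0x782C1208", "0x44"], ["0x88182200", "0x4B"]]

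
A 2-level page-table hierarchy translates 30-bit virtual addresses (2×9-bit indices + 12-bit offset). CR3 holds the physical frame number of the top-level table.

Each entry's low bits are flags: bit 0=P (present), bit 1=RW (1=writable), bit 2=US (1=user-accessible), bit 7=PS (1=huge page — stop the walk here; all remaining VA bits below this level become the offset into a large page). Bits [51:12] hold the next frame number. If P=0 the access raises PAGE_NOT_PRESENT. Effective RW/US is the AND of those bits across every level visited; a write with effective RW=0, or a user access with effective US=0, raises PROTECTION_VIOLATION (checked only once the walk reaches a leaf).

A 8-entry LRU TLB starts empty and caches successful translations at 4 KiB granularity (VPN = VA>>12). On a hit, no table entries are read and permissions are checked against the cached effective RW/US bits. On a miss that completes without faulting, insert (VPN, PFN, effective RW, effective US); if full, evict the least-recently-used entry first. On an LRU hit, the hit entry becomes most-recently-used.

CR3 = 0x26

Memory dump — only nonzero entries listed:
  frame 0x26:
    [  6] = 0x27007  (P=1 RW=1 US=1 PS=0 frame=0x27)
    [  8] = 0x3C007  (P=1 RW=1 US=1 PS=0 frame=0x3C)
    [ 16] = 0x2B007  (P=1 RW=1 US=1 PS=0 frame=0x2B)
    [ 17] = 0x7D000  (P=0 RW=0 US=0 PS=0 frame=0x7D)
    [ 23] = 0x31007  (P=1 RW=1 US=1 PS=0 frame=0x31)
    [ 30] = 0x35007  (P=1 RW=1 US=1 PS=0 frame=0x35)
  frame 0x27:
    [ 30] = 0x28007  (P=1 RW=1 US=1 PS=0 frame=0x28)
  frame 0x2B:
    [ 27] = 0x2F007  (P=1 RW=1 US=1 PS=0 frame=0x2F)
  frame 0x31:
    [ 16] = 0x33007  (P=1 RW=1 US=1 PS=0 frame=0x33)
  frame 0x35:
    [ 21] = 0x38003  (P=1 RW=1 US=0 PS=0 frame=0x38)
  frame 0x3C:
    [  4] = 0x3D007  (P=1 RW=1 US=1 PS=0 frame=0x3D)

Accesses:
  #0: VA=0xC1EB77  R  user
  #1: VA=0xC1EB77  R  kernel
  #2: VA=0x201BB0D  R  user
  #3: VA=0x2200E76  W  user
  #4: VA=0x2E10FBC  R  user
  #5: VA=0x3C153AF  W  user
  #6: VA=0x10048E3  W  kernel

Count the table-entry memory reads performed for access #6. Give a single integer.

Trace:
#0 VA=0xC1EB77 (r,user):
  L0: frame=0x26 idx=6 entry=0x27007 [P=1 RW=1 US=1 PS=0]
  L1: frame=0x27 idx=30 entry=0x28007 [P=1 RW=1 US=1 PS=0]
  ✓ 0x28B77  — 2 lookups
#1 VA=0xC1EB77 (r,kernel):
  TLB hit vpn=0xC1E → PA=0x28B77
#2 VA=0x201BB0D (r,user):
  L0: frame=0x26 idx=16 entry=0x2B007 [P=1 RW=1 US=1 PS=0]
  L1: frame=0x2B idx=27 entry=0x2F007 [P=1 RW=1 US=1 PS=0]
  ✓ 0x2FB0D  — 2 lookups
#3 VA=0x2200E76 (w,user):
  L0: frame=0x26 idx=17 entry=0x7D000 [P=0 RW=0 US=0 PS=0]
  → PAGE_NOT_PRESENT  (1 entries read)
#4 VA=0x2E10FBC (r,user):
  L0: frame=0x26 idx=23 entry=0x31007 [P=1 RW=1 US=1 PS=0]
  L1: frame=0x31 idx=16 entry=0x33007 [P=1 RW=1 US=1 PS=0]
  ✓ 0x33FBC  — 2 lookups
#5 VA=0x3C153AF (w,user):
  L0: frame=0x26 idx=30 entry=0x35007 [P=1 RW=1 US=1 PS=0]
  L1: frame=0x35 idx=21 entry=0x38003 [P=1 RW=1 US=0 PS=0]
  → PROTECTION_VIOLATION  (2 entries read)
#6 VA=0x10048E3 (w,kernel):
  L0: frame=0x26 idx=8 entry=0x3C007 [P=1 RW=1 US=1 PS=0]
  L1: frame=0x3C idx=4 entry=0x3D007 [P=1 RW=1 US=1 PS=0]
  ✓ 0x3D8E3  — 2 lookups

Entries read for #6: 2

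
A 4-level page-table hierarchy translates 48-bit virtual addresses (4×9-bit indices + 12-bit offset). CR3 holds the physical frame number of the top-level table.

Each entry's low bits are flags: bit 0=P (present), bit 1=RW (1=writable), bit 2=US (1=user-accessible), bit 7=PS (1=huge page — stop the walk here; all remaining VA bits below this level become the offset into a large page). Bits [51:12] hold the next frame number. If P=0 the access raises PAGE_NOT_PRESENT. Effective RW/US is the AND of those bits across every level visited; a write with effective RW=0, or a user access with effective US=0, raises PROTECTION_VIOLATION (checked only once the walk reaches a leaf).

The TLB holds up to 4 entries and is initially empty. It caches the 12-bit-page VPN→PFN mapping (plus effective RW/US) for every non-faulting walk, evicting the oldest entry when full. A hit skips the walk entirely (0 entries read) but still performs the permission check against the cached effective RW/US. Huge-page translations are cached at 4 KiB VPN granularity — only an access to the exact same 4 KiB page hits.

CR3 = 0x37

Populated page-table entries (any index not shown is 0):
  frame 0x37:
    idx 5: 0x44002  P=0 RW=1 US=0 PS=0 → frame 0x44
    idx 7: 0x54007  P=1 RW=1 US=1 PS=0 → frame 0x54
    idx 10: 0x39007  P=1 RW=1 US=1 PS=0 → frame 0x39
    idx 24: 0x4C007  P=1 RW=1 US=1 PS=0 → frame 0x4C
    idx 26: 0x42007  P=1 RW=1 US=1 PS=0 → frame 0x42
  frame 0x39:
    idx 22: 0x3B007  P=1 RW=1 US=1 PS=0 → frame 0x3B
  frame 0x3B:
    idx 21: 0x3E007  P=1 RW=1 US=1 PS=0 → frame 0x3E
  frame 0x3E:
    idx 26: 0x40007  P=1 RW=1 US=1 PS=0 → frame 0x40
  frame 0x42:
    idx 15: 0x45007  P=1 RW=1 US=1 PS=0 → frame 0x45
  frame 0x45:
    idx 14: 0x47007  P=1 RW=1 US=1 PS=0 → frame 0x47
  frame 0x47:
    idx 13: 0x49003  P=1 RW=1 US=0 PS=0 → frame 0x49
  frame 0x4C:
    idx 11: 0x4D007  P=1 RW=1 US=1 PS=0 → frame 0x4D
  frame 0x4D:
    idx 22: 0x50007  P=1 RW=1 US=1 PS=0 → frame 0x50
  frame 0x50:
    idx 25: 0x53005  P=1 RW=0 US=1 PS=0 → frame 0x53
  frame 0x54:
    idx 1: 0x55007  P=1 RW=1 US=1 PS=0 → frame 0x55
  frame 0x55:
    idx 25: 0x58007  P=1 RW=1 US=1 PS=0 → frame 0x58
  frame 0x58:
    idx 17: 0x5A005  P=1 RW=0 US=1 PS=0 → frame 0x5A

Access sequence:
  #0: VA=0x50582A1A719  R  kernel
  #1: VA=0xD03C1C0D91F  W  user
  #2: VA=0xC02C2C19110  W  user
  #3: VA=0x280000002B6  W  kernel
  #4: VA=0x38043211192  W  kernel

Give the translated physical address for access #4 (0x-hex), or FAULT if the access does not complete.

Per-access translation:
#0 VA=0x50582A1A719 (r,kernel):
  lvl0: tbl 0x37, slot 10 ⇒ 0x39007 (P1/RW1/US1/PS0)
  lvl1: tbl 0x39, slot 22 ⇒ 0x3B007 (P1/RW1/US1/PS0)
  lvl2: tbl 0x3B, slot 21 ⇒ 0x3E007 (P1/RW1/US1/PS0)
  lvl3: tbl 0x3E, slot 26 ⇒ 0x40007 (P1/RW1/US1/PS0)
  ⇒ phys 0x40719  [4 reads]
#1 VA=0xD03C1C0D91F (w,user):
  lvl0: tbl 0x37, slot 26 ⇒ 0x42007 (P1/RW1/US1/PS0)
  lvl1: tbl 0x42, slot 15 ⇒ 0x45007 (P1/RW1/US1/PS0)
  lvl2: tbl 0x45, slot 14 ⇒ 0x47007 (P1/RW1/US1/PS0)
  lvl3: tbl 0x47, slot 13 ⇒ 0x49003 (P1/RW1/US0/PS0)
  ✗ PROTECTION_VIOLATION  [4 reads]
#2 VA=0xC02C2C19110 (w,user):
  lvl0: tbl 0x37, slot 24 ⇒ 0x4C007 (P1/RW1/US1/PS0)
  lvl1: tbl 0x4C, slot 11 ⇒ 0x4D007 (P1/RW1/US1/PS0)
  lvl2: tbl 0x4D, slot 22 ⇒ 0x50007 (P1/RW1/US1/PS0)
  lvl3: tbl 0x50, slot 25 ⇒ 0x53005 (P1/RW0/US1/PS0)
  ✗ PROTECTION_VIOLATION  [4 reads]
#3 VA=0x280000002B6 (w,kernel):
  lvl0: tbl 0x37, slot 5 ⇒ 0x44002 (P0/RW1/US0/PS0)
  ✗ PAGE_NOT_PRESENT  [1 reads]
#4 VA=0x38043211192 (w,kernel):
  lvl0: tbl 0x37, slot 7 ⇒ 0x54007 (P1/RW1/US1/PS0)
  lvl1: tbl 0x54, slot 1 ⇒ 0x55007 (P1/RW1/US1/PS0)
  lvl2: tbl 0x55, slot 25 ⇒ 0x58007 (P1/RW1/US1/PS0)
  lvl3: tbl 0x58, slot 17 ⇒ 0x5A005 (P1/RW0/US1/PS0)
  ✗ PROTECTION_VIOLATION  [4 reads]

Access #4 PA: FAULT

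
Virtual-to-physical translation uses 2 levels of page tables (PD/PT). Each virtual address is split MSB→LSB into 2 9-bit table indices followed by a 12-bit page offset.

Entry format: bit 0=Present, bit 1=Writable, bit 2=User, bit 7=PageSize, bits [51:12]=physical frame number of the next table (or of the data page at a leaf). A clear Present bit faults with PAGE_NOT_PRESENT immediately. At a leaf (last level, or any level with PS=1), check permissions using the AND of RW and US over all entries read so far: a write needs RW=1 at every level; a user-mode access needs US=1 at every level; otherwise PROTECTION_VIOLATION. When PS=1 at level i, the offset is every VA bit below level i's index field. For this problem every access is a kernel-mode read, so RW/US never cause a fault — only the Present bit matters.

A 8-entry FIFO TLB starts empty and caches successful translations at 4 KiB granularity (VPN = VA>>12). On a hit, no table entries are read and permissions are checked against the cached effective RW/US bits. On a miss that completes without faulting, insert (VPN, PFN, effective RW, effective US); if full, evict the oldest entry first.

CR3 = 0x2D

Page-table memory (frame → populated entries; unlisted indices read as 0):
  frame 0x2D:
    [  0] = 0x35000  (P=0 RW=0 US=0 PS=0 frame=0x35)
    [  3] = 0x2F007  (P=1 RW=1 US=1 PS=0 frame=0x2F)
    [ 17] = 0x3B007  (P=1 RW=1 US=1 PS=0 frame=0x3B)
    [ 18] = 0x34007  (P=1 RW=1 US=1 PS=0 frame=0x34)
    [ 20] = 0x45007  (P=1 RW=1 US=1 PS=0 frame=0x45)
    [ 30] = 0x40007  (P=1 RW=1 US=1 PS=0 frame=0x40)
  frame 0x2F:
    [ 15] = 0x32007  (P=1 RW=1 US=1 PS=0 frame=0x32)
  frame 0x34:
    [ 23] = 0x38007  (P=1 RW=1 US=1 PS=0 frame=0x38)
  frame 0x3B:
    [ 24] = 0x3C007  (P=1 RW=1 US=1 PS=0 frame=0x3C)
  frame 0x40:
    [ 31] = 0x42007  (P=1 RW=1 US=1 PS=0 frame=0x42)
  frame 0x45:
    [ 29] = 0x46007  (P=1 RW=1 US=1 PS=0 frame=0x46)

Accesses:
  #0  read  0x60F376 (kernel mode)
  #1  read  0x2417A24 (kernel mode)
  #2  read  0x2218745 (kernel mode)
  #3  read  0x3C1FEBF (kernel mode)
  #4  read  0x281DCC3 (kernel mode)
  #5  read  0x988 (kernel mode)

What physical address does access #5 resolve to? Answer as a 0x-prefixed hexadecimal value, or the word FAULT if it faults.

Trace:
#0 VA=0x60F376 (r,kernel):
  lvl0: tbl 0x2D, slot 3 ⇒ 0x2F007 (P1/RW1/US1/PS0)
  lvl1: tbl 0x2F, slot 15 ⇒ 0x32007 (P1/RW1/US1/PS0)
  → PA=0x32376  (2 entries read)
#1 VA=0x2417A24 (r,kernel):
  lvl0: tbl 0x2D, slot 18 ⇒ 0x34007 (P1/RW1/US1/PS0)
  lvl1: tbl 0x34, slot 23 ⇒ 0x38007 (P1/RW1/US1/PS0)
  → PA=0x38A24  (2 entries read)
#2 VA=0x2218745 (r,kernel):
  lvl0: tbl 0x2D, slot 17 ⇒ 0x3B007 (P1/RW1/US1/PS0)
  lvl1: tbl 0x3B, slot 24 ⇒ 0x3C007 (P1/RW1/US1/PS0)
  → PA=0x3C745  (2 entries read)
#3 VA=0x3C1FEBF (r,kernel):
  lvl0: tbl 0x2D, slot 30 ⇒ 0x40007 (P1/RW1/US1/PS0)
  lvl1: tbl 0x40, slot 31 ⇒ 0x42007 (P1/RW1/US1/PS0)
  → PA=0x42EBF  (2 entries read)
#4 VA=0x281DCC3 (r,kernel):
  lvl0: tbl 0x2D, slot 20 ⇒ 0x45007 (P1/RW1/US1/PS0)
  lvl1: tbl 0x45, slot 29 ⇒ 0x46007 (P1/RW1/US1/PS0)
  → PA=0x46CC3  (2 entries read)
#5 VA=0x988 (r,kernel):
  lvl0: tbl 0x2D, slot 0 ⇒ 0x35000 (P0/RW0/US0/PS0)
  ✗ PAGE_NOT_PRESENT  [1 reads]

Access #5 PA: FAULT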